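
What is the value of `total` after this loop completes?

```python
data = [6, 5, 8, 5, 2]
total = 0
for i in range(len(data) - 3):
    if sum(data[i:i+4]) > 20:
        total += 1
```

Count windows with sum > 20
`total` takes the values: 0 → 1

Answer: 1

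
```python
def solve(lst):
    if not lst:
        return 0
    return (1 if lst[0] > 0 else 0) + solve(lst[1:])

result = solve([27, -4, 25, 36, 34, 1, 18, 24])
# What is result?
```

Count of positive elements in [27, -4, 25, 36, 34, 1, 18, 24] = 7

Answer: 7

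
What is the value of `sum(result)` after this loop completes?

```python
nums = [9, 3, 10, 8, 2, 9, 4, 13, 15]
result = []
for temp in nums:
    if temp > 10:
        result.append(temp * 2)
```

Sum of doubled values > 10
`result` takes the values: [] → [26] → [26, 30]
So `sum(result)` = 56

Answer: 56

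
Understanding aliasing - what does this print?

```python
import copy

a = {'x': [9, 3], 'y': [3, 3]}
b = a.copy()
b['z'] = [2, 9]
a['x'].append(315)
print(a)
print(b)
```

Key concept: shallow copy of dict with mutable values.
Step by step:
`a = {'x': [9, 3], 'y': [3, 3]}` → a = {'x': [9, 3], 'y': [3, 3]}
`b = a.copy()` → b = {'x': [9, 3], 'y': [3, 3]}
`b['z'] = [2, 9]` → b = {'x': [9, 3], 'y': [3, 3], 'z': [2, 9]}
`a['x'].append(315)` → a = {'x': [9, 3, 315], 'y': [3, 3]}; b = {'x': [9, 3, 315], 'y': [3, 3], 'z': [2, 9]}
`print(a)` → prints {'x': [9, 3, 315], 'y': [3, 3]}
`print(b)` → prints {'x': [9, 3, 315], 'y': [3, 3], 'z': [2, 9]}

Answer:
{'x': [9, 3, 315], 'y': [3, 3]}
{'x': [9, 3, 315], 'y': [3, 3], 'z': [2, 9]}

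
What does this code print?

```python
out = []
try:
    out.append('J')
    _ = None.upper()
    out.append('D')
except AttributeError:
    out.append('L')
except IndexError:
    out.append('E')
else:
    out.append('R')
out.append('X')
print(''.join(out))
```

Execution trace: 'J' (try body) → 'L' (except AttributeError) → 'X' (after the try/except). Output: JLX

Answer: JLX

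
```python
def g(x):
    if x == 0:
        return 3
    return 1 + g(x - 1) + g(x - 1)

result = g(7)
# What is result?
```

g(x) = 1 + 2·g(x-1), g(0)=3. Closed form: (3+1)·2^7 - 1 = 511.

Answer: 511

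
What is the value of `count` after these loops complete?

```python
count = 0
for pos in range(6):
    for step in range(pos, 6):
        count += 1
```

Upper triangle: 6 + 5 + ... + 1
`count` takes the values: 0 → 1 → 2 → 3 → 4 → 5 → 6 → 7 → 8 → 9 → 10 → 11 → 12 → 13 → 14 → 15 → 16 → 17 → 18 → 19 → 20 → 21

Answer: 21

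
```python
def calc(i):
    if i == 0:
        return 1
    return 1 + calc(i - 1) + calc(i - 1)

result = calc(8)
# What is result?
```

calc(i) = 1 + 2·calc(i-1), calc(0)=1. Closed form: (1+1)·2^8 - 1 = 511.

Answer: 511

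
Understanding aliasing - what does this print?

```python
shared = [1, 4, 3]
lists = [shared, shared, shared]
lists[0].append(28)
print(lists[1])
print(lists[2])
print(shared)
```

Key concept: list of same reference.
Step by step:
`shared = [1, 4, 3]` → shared = [1, 4, 3]
`lists = [shared, shared, shared]` → lists = [[1, 4, 3], [1, 4, 3], [1, 4, 3]]
`lists[0].append(28)` → shared = [1, 4, 3, 28]; lists = [[1, 4, 3, 28], [1, 4, 3, 28], [1, 4, 3, 28]]
`print(lists[1])` → prints [1, 4, 3, 28]
`print(lists[2])` → prints [1, 4, 3, 28]
`print(shared)` → prints [1, 4, 3, 28]

Answer:
[1, 4, 3, 28]
[1, 4, 3, 28]
[1, 4, 3, 28]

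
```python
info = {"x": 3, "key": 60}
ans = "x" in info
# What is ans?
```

Trace:
`info = {"x": 3, "key": 60}` → info = {'x': 3, 'key': 60}
`ans = "x" in info` → ans = True
So ans = True

Answer: True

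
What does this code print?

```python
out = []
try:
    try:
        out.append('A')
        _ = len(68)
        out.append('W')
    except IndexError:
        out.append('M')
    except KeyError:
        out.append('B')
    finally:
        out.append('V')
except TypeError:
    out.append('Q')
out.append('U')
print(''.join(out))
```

Execution trace: 'A' (try body) → 'V' (finally) → 'Q' (outer except TypeError) → 'U' (after the try/except). Output: AVQU

Answer: AVQU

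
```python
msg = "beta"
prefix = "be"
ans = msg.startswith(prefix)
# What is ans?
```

Trace:
`msg = "beta"` → msg = 'beta'
`prefix = "be"` → prefix = 'be'
`ans = msg.startswith(prefix)` → ans = True
So ans = True

Answer: True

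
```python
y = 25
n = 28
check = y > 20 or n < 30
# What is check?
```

Trace:
`y = 25` → y = 25
`n = 28` → n = 28
`check = y > 20 or n < 30` → check = True
So check = True

Answer: True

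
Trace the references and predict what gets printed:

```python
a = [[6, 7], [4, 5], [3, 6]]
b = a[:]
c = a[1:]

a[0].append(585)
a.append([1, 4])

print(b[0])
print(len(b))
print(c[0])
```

Key concept: slice with nested mutation.
Step by step:
`a = [[6, 7], [4, 5], [3, 6]]` → a = [[6, 7], [4, 5], [3, 6]]
`b = a[:]` → b = [[6, 7], [4, 5], [3, 6]]
`c = a[1:]` → c = [[4, 5], [3, 6]]
`a[0].append(585)` → a = [[6, 7, 585], [4, 5], [3, 6]]; b = [[6, 7, 585], [4, 5], [3, 6]]
`a.append([1, 4])` → a = [[6, 7, 585], [4, 5], [3, 6], [1, 4]]
`print(b[0])` → prints [6, 7, 585]
`print(len(b))` → prints 3
`print(c[0])` → prints [4, 5]

Answer:
[6, 7, 585]
3
[4, 5]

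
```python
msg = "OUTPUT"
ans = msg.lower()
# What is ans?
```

Trace:
`msg = "OUTPUT"` → msg = 'OUTPUT'
`ans = msg.lower()` → ans = 'output'
So ans = 'output'

Answer: 'output'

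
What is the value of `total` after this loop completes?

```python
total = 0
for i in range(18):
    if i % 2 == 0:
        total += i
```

Sum of even numbers 0 to 17
`total` takes the values: 0 → 2 → 6 → 12 → 20 → 30 → 42 → 56 → 72

Answer: 72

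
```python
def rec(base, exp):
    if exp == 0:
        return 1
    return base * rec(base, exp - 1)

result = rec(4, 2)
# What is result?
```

rec(4, 2) = 4 * 4 = 16

Answer: 16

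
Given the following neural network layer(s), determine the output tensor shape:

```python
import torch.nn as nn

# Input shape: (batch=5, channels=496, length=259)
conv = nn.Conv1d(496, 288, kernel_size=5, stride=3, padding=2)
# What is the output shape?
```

Input: (5, 496, 259) -> Output: (5, 288, 87)

Answer: (5, 288, 87)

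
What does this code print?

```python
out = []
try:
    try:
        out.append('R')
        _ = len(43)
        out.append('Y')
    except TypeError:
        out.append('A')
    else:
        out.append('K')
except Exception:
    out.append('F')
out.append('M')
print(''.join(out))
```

Execution trace: 'R' (inner try body) → 'A' (inner except TypeError) → 'M' (after the try/except). Output: RAM

Answer: RAM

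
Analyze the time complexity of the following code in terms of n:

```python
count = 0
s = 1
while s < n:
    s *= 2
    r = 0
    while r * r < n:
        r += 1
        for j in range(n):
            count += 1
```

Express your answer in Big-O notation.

Each loop level contributes: log n × √n × n. Multiplying the contributions gives O(n√n log n).

Answer: O(n√n log n)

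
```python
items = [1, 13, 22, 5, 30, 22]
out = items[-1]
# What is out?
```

Trace:
`items = [1, 13, 22, 5, 30, 22]` → items = [1, 13, 22, 5, 30, 22]
`out = items[-1]` → out = 22
So out = 22

Answer: 22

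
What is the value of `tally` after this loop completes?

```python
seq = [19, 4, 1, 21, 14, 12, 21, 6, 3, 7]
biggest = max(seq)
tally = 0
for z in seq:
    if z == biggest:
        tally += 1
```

Count of max value 21 in [19, 4, 1, 21, 14, 12, 21, 6, 3, 7]
`tally` takes the values: 0 → 1 → 2

Answer: 2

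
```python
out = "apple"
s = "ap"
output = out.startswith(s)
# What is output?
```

Trace:
`out = "apple"` → out = 'apple'
`s = "ap"` → s = 'ap'
`output = out.startswith(s)` → output = True
So output = True

Answer: True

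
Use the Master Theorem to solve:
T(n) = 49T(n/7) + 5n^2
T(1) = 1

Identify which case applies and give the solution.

a=49, b=7, f(n)=5n^2. log_7(49) = 2. Since c=2 = 2, Case 2 applies: T(n) = Θ(n^log_b(a) · log n) = O(n^2 log n).

Answer: O(n^2 log n) - Case 2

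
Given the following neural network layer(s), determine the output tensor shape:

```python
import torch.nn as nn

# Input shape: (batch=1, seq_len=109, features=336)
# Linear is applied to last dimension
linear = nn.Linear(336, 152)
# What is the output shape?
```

Input: (1, 109, 336) -> Output: (1, 109, 152)

Answer: (1, 109, 152)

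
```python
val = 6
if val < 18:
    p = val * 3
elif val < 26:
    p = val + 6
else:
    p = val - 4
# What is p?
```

Trace:
`val = 6` → val = 6
`if val < 18: ...` → val < 18 is True → p = 18
So p = 18

Answer: 18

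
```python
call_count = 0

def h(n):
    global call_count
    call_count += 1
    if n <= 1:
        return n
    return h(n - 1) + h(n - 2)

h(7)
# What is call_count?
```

Calls(n) = 1 + Calls(n-1) + Calls(n-2); Calls(0)=Calls(1)=1. For n=7 this gives 41.

Answer: 41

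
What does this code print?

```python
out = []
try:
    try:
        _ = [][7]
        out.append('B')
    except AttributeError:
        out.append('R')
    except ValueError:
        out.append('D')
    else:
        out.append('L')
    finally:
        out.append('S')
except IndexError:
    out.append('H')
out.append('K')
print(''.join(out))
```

Execution trace: 'S' (inner finally) → 'H' (outer except IndexError) → 'K' (after the try/except). Output: SHK

Answer: SHK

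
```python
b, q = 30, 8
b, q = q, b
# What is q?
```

Trace:
`b, q = 30, 8` → b = 30; q = 8
`b, q = q, b` → b = 8; q = 30
So q = 30

Answer: 30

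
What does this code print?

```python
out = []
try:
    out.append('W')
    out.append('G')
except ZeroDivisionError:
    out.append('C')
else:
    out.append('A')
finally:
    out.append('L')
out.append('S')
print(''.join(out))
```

Execution trace: 'W' (try body) → 'G' (try body, no exception) → 'A' (else) → 'L' (finally) → 'S' (after the try/except). Output: WGALS

Answer: WGALS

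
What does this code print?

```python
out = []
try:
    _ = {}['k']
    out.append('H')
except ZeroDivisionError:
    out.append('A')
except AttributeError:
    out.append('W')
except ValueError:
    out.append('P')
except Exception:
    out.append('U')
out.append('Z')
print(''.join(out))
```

Execution trace: 'U' (except Exception) → 'Z' (after the try/except). Output: UZ

Answer: UZ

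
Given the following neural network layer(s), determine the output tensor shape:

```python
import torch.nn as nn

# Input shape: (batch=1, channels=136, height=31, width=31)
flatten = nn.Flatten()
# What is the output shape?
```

Input: (1, 136, 31, 31) -> Output: (1, 130696)

Answer: (1, 130696)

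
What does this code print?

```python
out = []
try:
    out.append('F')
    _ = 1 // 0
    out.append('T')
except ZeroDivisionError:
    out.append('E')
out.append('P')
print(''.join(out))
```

Execution trace: 'F' (try body) → 'E' (except ZeroDivisionError) → 'P' (after the try/except). Output: FEP

Answer: FEP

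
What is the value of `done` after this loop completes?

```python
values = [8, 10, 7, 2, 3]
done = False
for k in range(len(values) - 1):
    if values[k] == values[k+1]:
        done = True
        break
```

Check consecutive duplicates in [8, 10, 7, 2, 3]
`done` takes the values: False

Answer: False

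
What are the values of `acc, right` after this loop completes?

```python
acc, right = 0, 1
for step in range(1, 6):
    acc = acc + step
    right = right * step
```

Sum and factorial of 1 to 5
`acc, right` takes the values: (0, 1) → (1, 1) → (3, 1) → (3, 2) → (6, 2) → (6, 6) → (10, 6) → (10, 24) → (15, 24) → (15, 120)

Answer: 15, 120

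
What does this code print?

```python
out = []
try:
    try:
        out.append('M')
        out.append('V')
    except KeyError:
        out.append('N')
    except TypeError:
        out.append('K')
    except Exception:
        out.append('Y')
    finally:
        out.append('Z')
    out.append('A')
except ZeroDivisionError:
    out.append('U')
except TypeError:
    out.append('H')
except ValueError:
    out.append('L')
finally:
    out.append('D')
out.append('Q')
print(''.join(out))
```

Execution trace: 'M' (inner try body) → 'V' (inner try body, no exception) → 'Z' (inner finally) → 'A' (try body, no exception) → 'D' (finally) → 'Q' (after the try/except). Output: MVZADQ

Answer: MVZADQ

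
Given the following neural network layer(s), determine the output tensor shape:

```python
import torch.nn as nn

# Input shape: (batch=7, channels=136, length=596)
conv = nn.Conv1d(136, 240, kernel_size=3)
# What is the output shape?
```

Input: (7, 136, 596) -> Output: (7, 240, 594)

Answer: (7, 240, 594)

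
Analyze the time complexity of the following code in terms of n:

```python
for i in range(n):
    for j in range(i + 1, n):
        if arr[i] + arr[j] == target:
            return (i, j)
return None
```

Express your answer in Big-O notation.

This is Two sum brute force. Time complexity: O(n²).

Answer: O(n²)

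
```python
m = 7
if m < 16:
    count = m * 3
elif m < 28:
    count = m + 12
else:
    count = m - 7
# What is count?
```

Trace:
`m = 7` → m = 7
`if m < 16: ...` → m < 16 is True → count = 21
So count = 21

Answer: 21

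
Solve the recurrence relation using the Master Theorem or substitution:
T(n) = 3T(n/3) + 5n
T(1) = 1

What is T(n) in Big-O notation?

By Master Theorem: a=3, b=3, f(n)=5n. Since log_3(3) = 1 and f(n) = Θ(n^1), Case 2 applies. T(n) = O(n log n).

Answer: O(n log n)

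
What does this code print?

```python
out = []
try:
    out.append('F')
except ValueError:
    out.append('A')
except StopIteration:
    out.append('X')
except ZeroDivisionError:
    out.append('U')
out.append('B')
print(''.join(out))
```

Execution trace: 'F' (try body, no exception) → 'B' (after the try/except). Output: FB

Answer: FB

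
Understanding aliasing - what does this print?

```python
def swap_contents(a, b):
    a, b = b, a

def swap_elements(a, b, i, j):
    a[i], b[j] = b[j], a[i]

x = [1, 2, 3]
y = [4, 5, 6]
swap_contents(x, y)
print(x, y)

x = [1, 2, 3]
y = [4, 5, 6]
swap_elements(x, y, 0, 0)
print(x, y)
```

Key concept: parameter rebinding vs mutation.
Step by step:
`x = [1, 2, 3]` → x = [1, 2, 3]
`y = [4, 5, 6]` → y = [4, 5, 6]
`swap_contents(x, y)` → no visible change to tracked variables
`print(x, y)` → prints [1, 2, 3] [4, 5, 6]
`x = [1, 2, 3]` → x = [1, 2, 3]
`y = [4, 5, 6]` → y = [4, 5, 6]
`swap_elements(x, y, 0, 0)` → x = [4, 2, 3]; y = [1, 5, 6]
`print(x, y)` → prints [4, 2, 3] [1, 5, 6]

Answer:
[1, 2, 3] [4, 5, 6]
[4, 2, 3] [1, 5, 6]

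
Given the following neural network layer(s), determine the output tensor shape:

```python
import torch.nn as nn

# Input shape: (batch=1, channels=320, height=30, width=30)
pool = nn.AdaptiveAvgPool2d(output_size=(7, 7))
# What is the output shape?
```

Input: (1, 320, 30, 30) -> Output: (1, 320, 7, 7)

Answer: (1, 320, 7, 7)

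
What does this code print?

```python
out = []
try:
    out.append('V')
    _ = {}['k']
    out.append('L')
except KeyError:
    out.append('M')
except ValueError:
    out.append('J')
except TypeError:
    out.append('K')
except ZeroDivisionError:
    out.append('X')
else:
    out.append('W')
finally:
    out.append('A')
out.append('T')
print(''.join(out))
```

Execution trace: 'V' (try body) → 'M' (except KeyError) → 'A' (finally) → 'T' (after the try/except). Output: VMAT

Answer: VMAT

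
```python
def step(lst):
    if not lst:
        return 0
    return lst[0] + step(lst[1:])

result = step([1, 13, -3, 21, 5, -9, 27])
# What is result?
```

1 + 13 + (-3) + 21 + 5 + (-9) + 27 + 0 = 55

Answer: 55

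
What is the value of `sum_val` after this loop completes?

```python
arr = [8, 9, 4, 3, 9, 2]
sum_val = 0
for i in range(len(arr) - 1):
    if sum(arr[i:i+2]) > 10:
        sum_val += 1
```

Count windows with sum > 10
`sum_val` takes the values: 0 → 1 → 2 → 3 → 4

Answer: 4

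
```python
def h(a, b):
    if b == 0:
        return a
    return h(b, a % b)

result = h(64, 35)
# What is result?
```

h(64, 35) -> h(35, 29) -> h(29, 6) -> h(6, 5) -> h(5, 1) -> h(1, 0) -> 1

Answer: 1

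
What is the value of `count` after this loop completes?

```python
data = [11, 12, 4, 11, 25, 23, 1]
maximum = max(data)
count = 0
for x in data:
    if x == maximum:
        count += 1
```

Count of max value 25 in [11, 12, 4, 11, 25, 23, 1]
`count` takes the values: 0 → 1

Answer: 1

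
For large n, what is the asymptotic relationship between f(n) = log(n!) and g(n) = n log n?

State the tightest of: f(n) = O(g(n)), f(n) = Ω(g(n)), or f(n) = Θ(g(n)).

log(n!) vs n log n: f(n) = Θ(g(n)) — they are asymptotically equivalent (Stirling's approximation).

Answer: f(n) = Θ(g(n)) — they are asymptotically equivalent (Stirling's approximation).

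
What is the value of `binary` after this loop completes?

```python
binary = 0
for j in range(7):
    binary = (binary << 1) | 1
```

Build 7 consecutive 1-bits: 0b1111111
`binary` takes the values: 0 → 1 → 3 → 7 → 15 → 31 → 63 → 127

Answer: 127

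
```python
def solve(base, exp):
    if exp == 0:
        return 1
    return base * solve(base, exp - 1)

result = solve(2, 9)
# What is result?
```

solve(2, 9) = 2 * 2 * 2 * 2 * 2 * 2 * 2 * 2 * 2 = 512

Answer: 512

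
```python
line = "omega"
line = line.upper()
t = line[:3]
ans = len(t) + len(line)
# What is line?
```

Trace:
`line = "omega"` → line = 'omega'
`line = line.upper()` → line = 'OMEGA'
`t = line[:3]` → t = 'OME'
`ans = len(t) + len(line)` → ans = 8
So line = 'OMEGA'

Answer: 'OMEGA'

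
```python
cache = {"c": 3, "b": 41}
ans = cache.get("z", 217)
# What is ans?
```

Trace:
`cache = {"c": 3, "b": 41}` → cache = {'c': 3, 'b': 41}
`ans = cache.get("z", 217)` → ans = 217
So ans = 217

Answer: 217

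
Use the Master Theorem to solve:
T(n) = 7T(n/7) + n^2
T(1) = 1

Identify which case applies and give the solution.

a=7, b=7, f(n)=n^2. log_7(7) = 1. Since c=2 > 1 and the regularity condition holds (7(n/7)^2 = (7/7^2)n^2 with 7/7^2 < 1), Case 3 applies: T(n) = Θ(f(n)) = O(n^2).

Answer: O(n^2) - Case 3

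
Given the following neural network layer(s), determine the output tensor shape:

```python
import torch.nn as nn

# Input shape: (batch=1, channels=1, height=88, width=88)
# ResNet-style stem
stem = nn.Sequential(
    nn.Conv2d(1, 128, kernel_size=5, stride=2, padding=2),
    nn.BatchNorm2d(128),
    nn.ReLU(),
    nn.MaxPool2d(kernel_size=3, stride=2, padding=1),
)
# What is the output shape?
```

Input: (1, 1, 88, 88) -> after Conv2d 5x5 stride=2: (1, 128, 44, 44) -> Output: (1, 128, 22, 22)

Answer: (1, 128, 22, 22)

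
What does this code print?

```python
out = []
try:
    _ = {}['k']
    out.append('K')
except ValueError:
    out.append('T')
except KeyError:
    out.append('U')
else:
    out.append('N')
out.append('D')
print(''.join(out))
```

Execution trace: 'U' (except KeyError) → 'D' (after the try/except). Output: UD

Answer: UD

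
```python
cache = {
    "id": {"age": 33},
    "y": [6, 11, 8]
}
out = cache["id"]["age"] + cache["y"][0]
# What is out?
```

Trace:
`cache = { ...` → cache = {'id': {'age': 33}, 'y': [6, 11, 8]}
`out = cache["id"]["age"] + cache["y"][0]` → out = 39
So out = 39

Answer: 39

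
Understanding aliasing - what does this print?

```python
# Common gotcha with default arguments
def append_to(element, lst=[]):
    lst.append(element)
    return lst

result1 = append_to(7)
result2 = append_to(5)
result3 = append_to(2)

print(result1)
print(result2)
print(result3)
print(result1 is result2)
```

Key concept: mutable default argument gotcha.
Step by step:
`result1 = append_to(7)` → result1 = [7]
`result2 = append_to(5)` → result1 = [7, 5] (same object as result2); result2 = [7, 5] (same object as result1)
`result3 = append_to(2)` → result1 = [7, 5, 2] (same object as result2, result3); result2 = [7, 5, 2] (same object as result1, result3); result3 = [7, 5, 2] (same object as result1, result2)
`print(result1)` → prints [7, 5, 2]
`print(result2)` → prints [7, 5, 2]
`print(result3)` → prints [7, 5, 2]
`print(result1 is result2)` → prints True

Answer:
[7, 5, 2]
[7, 5, 2]
[7, 5, 2]
True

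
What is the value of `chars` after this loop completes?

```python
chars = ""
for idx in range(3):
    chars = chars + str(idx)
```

Concatenate digits 0 to 2
`chars` takes the values: "" → "0" → "01" → "012"

Answer: "012"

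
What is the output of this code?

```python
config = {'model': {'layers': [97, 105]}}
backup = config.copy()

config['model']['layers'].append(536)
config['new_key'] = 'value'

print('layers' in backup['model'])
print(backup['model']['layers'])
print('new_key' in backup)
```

Key concept: shallow copy gotcha with nested dict.
Step by step:
`config = {'model': {'layers': [97, 105]}}` → config = {'model': {'layers': [97, 105]}}
`backup = config.copy()` → backup = {'model': {'layers': [97, 105]}}
`config['model']['layers'].append(536)` → config = {'model': {'layers': [97, 105, 536]}}; backup = {'model': {'layers': [97, 105, 536]}}
`config['new_key'] = 'value'` → config = {'model': {'layers': [97, 105, 536]}, 'new_key': 'value'}
`print('layers' in backup['model'])` → prints True
`print(backup['model']['layers'])` → prints [97, 105, 536]
`print('new_key' in backup)` → prints False

Answer:
True
[97, 105, 536]
False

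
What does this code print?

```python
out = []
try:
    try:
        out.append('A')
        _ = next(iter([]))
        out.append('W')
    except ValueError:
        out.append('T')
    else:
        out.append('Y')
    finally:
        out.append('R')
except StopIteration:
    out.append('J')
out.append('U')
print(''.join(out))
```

Execution trace: 'A' (inner try body) → 'R' (inner finally) → 'J' (outer except StopIteration) → 'U' (after the try/except). Output: ARJU

Answer: ARJU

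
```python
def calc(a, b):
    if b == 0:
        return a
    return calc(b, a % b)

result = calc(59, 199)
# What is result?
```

calc(59, 199) -> calc(199, 59) -> calc(59, 22) -> calc(22, 15) -> calc(15, 7) -> calc(7, 1) -> calc(1, 0) -> 1

Answer: 1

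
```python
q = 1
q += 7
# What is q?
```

Trace:
`q = 1` → q = 1
`q += 7` → q = 8
So q = 8

Answer: 8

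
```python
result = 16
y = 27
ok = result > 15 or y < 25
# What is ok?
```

Trace:
`result = 16` → result = 16
`y = 27` → y = 27
`ok = result > 15 or y < 25` → ok = True
So ok = True

Answer: True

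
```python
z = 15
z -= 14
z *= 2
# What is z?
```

Trace:
`z = 15` → z = 15
`z -= 14` → z = 1
`z *= 2` → z = 2
So z = 2

Answer: 2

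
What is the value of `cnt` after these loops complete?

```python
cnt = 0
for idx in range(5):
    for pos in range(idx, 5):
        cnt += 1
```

Upper triangle: 5 + 4 + ... + 1
`cnt` takes the values: 0 → 1 → 2 → 3 → 4 → 5 → 6 → 7 → 8 → 9 → 10 → 11 → 12 → 13 → 14 → 15

Answer: 15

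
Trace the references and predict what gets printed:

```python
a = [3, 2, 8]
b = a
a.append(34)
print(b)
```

Key concept: basic list aliasing.
Step by step:
`a = [3, 2, 8]` → a = [3, 2, 8]
`b = a` → b = [3, 2, 8] (same object as a)
`a.append(34)` → a = [3, 2, 8, 34] (same object as b); b = [3, 2, 8, 34] (same object as a)
`print(b)` → prints [3, 2, 8, 34]

Answer: [3, 2, 8, 34]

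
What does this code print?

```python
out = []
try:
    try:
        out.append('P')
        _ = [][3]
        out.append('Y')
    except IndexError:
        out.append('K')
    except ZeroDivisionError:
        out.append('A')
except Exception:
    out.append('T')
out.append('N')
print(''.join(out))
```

Execution trace: 'P' (inner try body) → 'K' (inner except IndexError) → 'N' (after the try/except). Output: PKN

Answer: PKN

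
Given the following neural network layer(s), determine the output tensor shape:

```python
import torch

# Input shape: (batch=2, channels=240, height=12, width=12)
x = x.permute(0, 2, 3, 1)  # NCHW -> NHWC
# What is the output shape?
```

Input: (2, 240, 12, 12) -> Output: (2, 12, 12, 240)

Answer: (2, 12, 12, 240)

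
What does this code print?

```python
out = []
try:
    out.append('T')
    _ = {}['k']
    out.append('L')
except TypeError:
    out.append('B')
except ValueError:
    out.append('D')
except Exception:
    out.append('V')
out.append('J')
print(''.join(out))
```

Execution trace: 'T' (try body) → 'V' (except Exception) → 'J' (after the try/except). Output: TVJ

Answer: TVJ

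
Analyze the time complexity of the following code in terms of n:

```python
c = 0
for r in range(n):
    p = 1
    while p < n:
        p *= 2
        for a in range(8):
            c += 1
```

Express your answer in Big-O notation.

Each loop level contributes: n × log n × 1. Multiplying the contributions gives O(n log n).

Answer: O(n log n)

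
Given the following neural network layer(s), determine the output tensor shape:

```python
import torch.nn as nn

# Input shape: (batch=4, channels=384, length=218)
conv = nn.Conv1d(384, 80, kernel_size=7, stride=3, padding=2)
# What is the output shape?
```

Input: (4, 384, 218) -> Output: (4, 80, 72)

Answer: (4, 80, 72)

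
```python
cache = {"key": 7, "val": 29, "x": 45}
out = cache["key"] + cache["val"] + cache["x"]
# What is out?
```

Trace:
`cache = {"key": 7, "val": 29, "x": 45}` → cache = {'key': 7, 'val': 29, 'x': 45}
`out = cache["key"] + cache["val"] + cache["x"]` → out = 81
So out = 81

Answer: 81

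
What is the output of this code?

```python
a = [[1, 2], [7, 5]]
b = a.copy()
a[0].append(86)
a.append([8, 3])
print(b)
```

Key concept: shallow copy with nested lists.
Step by step:
`a = [[1, 2], [7, 5]]` → a = [[1, 2], [7, 5]]
`b = a.copy()` → b = [[1, 2], [7, 5]]
`a[0].append(86)` → a = [[1, 2, 86], [7, 5]]; b = [[1, 2, 86], [7, 5]]
`a.append([8, 3])` → a = [[1, 2, 86], [7, 5], [8, 3]]
`print(b)` → prints [[1, 2, 86], [7, 5]]

Answer: [[1, 2, 86], [7, 5]]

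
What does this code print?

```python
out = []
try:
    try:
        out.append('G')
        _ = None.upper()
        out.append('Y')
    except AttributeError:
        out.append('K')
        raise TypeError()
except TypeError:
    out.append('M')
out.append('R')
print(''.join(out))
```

Execution trace: 'G' (inner try body) → 'K' (inner except AttributeError) → 'M' (outer except TypeError) → 'R' (after the try/except). Output: GKMR

Answer: GKMR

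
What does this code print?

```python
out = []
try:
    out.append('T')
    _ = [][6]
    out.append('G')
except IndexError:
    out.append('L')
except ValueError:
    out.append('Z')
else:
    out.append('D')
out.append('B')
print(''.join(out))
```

Execution trace: 'T' (try body) → 'L' (except IndexError) → 'B' (after the try/except). Output: TLB

Answer: TLB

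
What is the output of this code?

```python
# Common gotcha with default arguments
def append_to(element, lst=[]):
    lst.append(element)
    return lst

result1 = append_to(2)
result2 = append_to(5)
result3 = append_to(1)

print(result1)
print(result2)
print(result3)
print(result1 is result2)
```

Key concept: mutable default argument gotcha.
Step by step:
`result1 = append_to(2)` → result1 = [2]
`result2 = append_to(5)` → result1 = [2, 5] (same object as result2); result2 = [2, 5] (same object as result1)
`result3 = append_to(1)` → result1 = [2, 5, 1] (same object as result2, result3); result2 = [2, 5, 1] (same object as result1, result3); result3 = [2, 5, 1] (same object as result1, result2)
`print(result1)` → prints [2, 5, 1]
`print(result2)` → prints [2, 5, 1]
`print(result3)` → prints [2, 5, 1]
`print(result1 is result2)` → prints True

Answer:
[2, 5, 1]
[2, 5, 1]
[2, 5, 1]
True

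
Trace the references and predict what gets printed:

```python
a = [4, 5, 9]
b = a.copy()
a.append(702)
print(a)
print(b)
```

Key concept: list.copy() creates independent copy.
Step by step:
`a = [4, 5, 9]` → a = [4, 5, 9]
`b = a.copy()` → b = [4, 5, 9]
`a.append(702)` → a = [4, 5, 9, 702]
`print(a)` → prints [4, 5, 9, 702]
`print(b)` → prints [4, 5, 9]

Answer:
[4, 5, 9, 702]
[4, 5, 9]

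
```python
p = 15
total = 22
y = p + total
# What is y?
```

Trace:
`p = 15` → p = 15
`total = 22` → total = 22
`y = p + total` → y = 37
So y = 37

Answer: 37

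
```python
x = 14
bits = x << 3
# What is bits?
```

Trace:
`x = 14` → x = 14
`bits = x << 3` → bits = 112
So bits = 112

Answer: 112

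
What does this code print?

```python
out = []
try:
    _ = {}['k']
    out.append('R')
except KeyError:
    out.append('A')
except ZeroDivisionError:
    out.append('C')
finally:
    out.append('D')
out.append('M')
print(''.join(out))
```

Execution trace: 'A' (except KeyError) → 'D' (finally) → 'M' (after the try/except). Output: ADM

Answer: ADM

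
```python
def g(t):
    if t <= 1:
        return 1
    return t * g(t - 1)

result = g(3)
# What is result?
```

g(3) = 3 * 2 * 1 = 6

Answer: 6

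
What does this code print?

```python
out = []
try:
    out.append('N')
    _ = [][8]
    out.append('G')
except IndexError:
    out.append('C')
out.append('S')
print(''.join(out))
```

Execution trace: 'N' (try body) → 'C' (except IndexError) → 'S' (after the try/except). Output: NCS

Answer: NCS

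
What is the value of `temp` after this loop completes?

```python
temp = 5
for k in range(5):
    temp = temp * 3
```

Multiply by 3, 5 times: 5 * 3^5 = 1215
`temp` takes the values: 5 → 15 → 45 → 135 → 405 → 1215

Answer: 1215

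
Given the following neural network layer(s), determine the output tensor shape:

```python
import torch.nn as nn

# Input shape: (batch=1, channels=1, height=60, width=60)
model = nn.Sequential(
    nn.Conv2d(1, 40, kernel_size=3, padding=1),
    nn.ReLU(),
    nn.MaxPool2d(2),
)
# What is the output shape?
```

Input: (1, 1, 60, 60) -> after Conv2d: (1, 40, 60, 60) -> after ReLU: (1, 40, 60, 60) -> Output: (1, 40, 30, 30)

Answer: (1, 40, 30, 30)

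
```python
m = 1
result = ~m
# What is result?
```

Trace:
`m = 1` → m = 1
`result = ~m` → result = -2
So result = -2

Answer: -2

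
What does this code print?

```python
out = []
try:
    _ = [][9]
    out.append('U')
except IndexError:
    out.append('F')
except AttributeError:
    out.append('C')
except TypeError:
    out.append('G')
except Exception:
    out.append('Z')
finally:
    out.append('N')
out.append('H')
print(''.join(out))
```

Execution trace: 'F' (except IndexError) → 'N' (finally) → 'H' (after the try/except). Output: FNH

Answer: FNH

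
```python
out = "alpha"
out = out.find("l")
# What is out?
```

Trace:
`out = "alpha"` → out = 'alpha'
`out = out.find("l")` → out = 1
So out = 1

Answer: 1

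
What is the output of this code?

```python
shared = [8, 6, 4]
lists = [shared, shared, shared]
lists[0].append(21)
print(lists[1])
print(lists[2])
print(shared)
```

Key concept: list of same reference.
Step by step:
`shared = [8, 6, 4]` → shared = [8, 6, 4]
`lists = [shared, shared, shared]` → lists = [[8, 6, 4], [8, 6, 4], [8, 6, 4]]
`lists[0].append(21)` → shared = [8, 6, 4, 21]; lists = [[8, 6, 4, 21], [8, 6, 4, 21], [8, 6, 4, 21]]
`print(lists[1])` → prints [8, 6, 4, 21]
`print(lists[2])` → prints [8, 6, 4, 21]
`print(shared)` → prints [8, 6, 4, 21]

Answer:
[8, 6, 4, 21]
[8, 6, 4, 21]
[8, 6, 4, 21]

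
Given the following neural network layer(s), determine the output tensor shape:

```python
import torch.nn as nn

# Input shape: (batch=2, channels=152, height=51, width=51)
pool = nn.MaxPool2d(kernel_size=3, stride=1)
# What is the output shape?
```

Input: (2, 152, 51, 51) -> Output: (2, 152, 49, 49)

Answer: (2, 152, 49, 49)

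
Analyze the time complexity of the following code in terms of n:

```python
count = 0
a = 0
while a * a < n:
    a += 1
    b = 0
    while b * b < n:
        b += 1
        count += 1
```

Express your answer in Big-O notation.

Each loop level contributes: √n × √n. Multiplying the contributions gives O(n).

Answer: O(n)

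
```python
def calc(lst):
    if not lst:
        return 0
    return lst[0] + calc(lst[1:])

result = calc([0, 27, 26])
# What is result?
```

0 + 27 + 26 + 0 = 53

Answer: 53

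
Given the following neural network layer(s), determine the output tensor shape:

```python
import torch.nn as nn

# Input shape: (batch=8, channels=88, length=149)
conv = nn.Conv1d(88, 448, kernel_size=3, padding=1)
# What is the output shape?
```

Input: (8, 88, 149) -> Output: (8, 448, 149)

Answer: (8, 448, 149)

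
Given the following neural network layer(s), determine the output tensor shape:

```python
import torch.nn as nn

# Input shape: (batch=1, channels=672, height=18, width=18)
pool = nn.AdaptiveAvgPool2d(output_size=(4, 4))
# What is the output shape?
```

Input: (1, 672, 18, 18) -> Output: (1, 672, 4, 4)

Answer: (1, 672, 4, 4)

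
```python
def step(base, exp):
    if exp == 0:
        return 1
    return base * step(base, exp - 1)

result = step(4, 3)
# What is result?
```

step(4, 3) = 4 * 4 * 4 = 64

Answer: 64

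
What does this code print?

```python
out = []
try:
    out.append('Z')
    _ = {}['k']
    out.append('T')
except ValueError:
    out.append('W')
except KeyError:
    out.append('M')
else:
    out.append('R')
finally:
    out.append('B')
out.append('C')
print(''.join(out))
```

Execution trace: 'Z' (try body) → 'M' (except KeyError) → 'B' (finally) → 'C' (after the try/except). Output: ZMBC

Answer: ZMBC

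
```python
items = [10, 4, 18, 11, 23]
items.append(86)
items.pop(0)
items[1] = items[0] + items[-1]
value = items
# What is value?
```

Trace:
`items = [10, 4, 18, 11, 23]` → items = [10, 4, 18, 11, 23]
`items.append(86)` → items = [10, 4, 18, 11, 23, 86]
`items.pop(0)` → items = [4, 18, 11, 23, 86]
`items[1] = items[0] + items[-1]` → items = [4, 90, 11, 23, 86]
`value = items` → value = [4, 90, 11, 23, 86]
So value = [4, 90, 11, 23, 86]

Answer: [4, 90, 11, 23, 86]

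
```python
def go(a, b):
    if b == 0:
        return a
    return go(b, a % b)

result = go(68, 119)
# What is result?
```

go(68, 119) -> go(119, 68) -> go(68, 51) -> go(51, 17) -> go(17, 0) -> 17

Answer: 17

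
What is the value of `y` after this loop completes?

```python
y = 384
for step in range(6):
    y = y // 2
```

Halve 6 times: 384 // 2^6 = 6
`y` takes the values: 384 → 192 → 96 → 48 → 24 → 12 → 6

Answer: 6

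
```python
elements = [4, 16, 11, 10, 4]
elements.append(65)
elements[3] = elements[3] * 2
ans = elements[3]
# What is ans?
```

Trace:
`elements = [4, 16, 11, 10, 4]` → elements = [4, 16, 11, 10, 4]
`elements.append(65)` → elements = [4, 16, 11, 10, 4, 65]
`elements[3] = elements[3] * 2` → elements = [4, 16, 11, 20, 4, 65]
`ans = elements[3]` → ans = 20
So ans = 20

Answer: 20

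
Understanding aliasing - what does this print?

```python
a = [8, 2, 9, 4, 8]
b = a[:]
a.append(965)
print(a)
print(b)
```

Key concept: slice [:] creates copy.
Step by step:
`a = [8, 2, 9, 4, 8]` → a = [8, 2, 9, 4, 8]
`b = a[:]` → b = [8, 2, 9, 4, 8]
`a.append(965)` → a = [8, 2, 9, 4, 8, 965]
`print(a)` → prints [8, 2, 9, 4, 8, 965]
`print(b)` → prints [8, 2, 9, 4, 8]

Answer:
[8, 2, 9, 4, 8, 965]
[8, 2, 9, 4, 8]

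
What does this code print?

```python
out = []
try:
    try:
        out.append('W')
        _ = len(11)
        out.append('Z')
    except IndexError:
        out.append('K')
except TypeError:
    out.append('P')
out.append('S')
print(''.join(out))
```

Execution trace: 'W' (try body) → 'P' (outer except TypeError) → 'S' (after the try/except). Output: WPS

Answer: WPS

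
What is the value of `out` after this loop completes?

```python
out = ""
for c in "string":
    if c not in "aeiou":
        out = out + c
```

Remove vowels from 'string'
`out` takes the values: "" → "s" → "st" → "str" → "strn" → "strng"

Answer: "strng"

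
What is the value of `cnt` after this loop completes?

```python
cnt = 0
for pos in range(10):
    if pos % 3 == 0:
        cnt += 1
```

Count numbers divisible by 3 in range(10)
`cnt` takes the values: 0 → 1 → 2 → 3 → 4

Answer: 4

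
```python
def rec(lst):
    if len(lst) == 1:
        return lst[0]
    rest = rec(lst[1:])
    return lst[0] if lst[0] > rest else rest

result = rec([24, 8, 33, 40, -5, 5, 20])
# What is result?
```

Recursive max over [24, 8, 33, 40, -5, 5, 20] = 40

Answer: 40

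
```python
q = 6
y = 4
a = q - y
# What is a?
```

Trace:
`q = 6` → q = 6
`y = 4` → y = 4
`a = q - y` → a = 2
So a = 2

Answer: 2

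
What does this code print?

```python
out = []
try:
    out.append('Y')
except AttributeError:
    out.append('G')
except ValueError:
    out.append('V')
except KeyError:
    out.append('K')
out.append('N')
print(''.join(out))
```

Execution trace: 'Y' (try body, no exception) → 'N' (after the try/except). Output: YN

Answer: YN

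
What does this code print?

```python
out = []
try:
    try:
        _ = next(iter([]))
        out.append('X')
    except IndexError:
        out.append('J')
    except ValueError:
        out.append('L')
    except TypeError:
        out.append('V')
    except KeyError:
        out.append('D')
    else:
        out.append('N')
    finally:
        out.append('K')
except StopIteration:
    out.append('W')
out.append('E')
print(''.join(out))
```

Execution trace: 'K' (finally) → 'W' (outer except StopIteration) → 'E' (after the try/except). Output: KWE

Answer: KWE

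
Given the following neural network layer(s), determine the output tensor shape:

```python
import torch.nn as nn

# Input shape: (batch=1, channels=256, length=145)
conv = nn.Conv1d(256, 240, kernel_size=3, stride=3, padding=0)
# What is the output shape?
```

Input: (1, 256, 145) -> Output: (1, 240, 48)

Answer: (1, 240, 48)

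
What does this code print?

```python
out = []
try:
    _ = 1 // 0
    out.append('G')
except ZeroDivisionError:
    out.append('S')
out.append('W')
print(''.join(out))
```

Execution trace: 'S' (except ZeroDivisionError) → 'W' (after the try/except). Output: SW

Answer: SW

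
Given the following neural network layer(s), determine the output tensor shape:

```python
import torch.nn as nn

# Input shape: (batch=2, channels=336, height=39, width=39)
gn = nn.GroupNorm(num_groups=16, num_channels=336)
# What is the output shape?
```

Input: (2, 336, 39, 39) -> Output: (2, 336, 39, 39)

Answer: (2, 336, 39, 39)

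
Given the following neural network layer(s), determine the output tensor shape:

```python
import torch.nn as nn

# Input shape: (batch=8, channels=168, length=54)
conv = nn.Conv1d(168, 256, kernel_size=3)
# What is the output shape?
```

Input: (8, 168, 54) -> Output: (8, 256, 52)

Answer: (8, 256, 52)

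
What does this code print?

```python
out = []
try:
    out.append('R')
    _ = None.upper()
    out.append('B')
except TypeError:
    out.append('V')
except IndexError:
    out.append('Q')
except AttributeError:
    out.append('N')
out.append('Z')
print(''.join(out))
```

Execution trace: 'R' (try body) → 'N' (except AttributeError) → 'Z' (after the try/except). Output: RNZ

Answer: RNZ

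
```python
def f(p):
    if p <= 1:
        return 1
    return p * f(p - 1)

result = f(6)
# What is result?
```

f(6) = 6 * 5 * 4 * 3 * 2 * 1 = 720

Answer: 720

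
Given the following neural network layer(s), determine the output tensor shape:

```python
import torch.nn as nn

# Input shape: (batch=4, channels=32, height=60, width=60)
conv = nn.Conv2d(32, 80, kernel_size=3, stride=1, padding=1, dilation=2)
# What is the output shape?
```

Input: (4, 32, 60, 60) -> Output: (4, 80, 58, 58)

Answer: (4, 80, 58, 58)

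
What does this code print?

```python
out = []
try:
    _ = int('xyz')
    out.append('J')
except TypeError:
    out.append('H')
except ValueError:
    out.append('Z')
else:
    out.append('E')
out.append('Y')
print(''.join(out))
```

Execution trace: 'Z' (except ValueError) → 'Y' (after the try/except). Output: ZY

Answer: ZY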